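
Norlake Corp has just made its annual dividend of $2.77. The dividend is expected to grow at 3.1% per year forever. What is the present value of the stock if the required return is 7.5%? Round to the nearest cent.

$64.91

D₁ = D₀ × (1 + g) = $2.77 × 1.031 = $2.8559
Growing perpetuity: P = D₁ / (r − g) = $2.8559 / (0.075 − 0.031) = $64.91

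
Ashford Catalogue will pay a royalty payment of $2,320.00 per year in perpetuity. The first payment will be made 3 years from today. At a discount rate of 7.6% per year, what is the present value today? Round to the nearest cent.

$26366.34

Value at end of year 2: C / r = $2,320.00 / 0.076 = $30,526.3158
Discount to today: PV = $30,526.3158 / (1 + 0.076)^2 = $30,526.3158 / 1.157776 = $26,366.34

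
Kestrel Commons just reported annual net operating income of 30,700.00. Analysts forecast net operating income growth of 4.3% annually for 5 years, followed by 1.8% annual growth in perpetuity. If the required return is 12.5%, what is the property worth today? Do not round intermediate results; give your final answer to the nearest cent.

D_1 = 32020.10000
D_2 = 33396.96430
D_3 = 34833.03376
D_4 = 36330.85422
D_5 = 37893.08095
Terminal value at year 5: TV = D_5×(1+g_2)/(r−g_2) = 38575.15641/0.107 = 360515.48042
P_0 = D_1/(1+r)^1 + D_2/(1+r)^2 + D_3/(1+r)^3 + D_4/(1+r)^4 + D_5/(1+r)^5 + TV/(1+r)^5
    = 28462.31111 + 26387.72488 + 24464.35293 + 22681.17343 + 21027.96790 + 200060.47964 = 323084.00990

323084.01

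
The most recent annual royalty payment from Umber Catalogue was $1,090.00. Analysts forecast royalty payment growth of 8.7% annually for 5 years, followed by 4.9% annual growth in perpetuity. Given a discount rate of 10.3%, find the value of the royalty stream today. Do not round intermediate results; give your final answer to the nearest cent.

$24899.78

D_1 = 1184.83000
D_2 = 1287.91021
D_3 = 1399.95840
D_4 = 1521.75478
D_5 = 1654.14744
Terminal value at year 5: TV = D_5×(1+g_2)/(r−g_2) = 1735.20067/0.054 = 32133.34573
P_0 = D_1/(1+r)^1 + D_2/(1+r)^2 + D_3/(1+r)^3 + D_4/(1+r)^4 + D_5/(1+r)^5 + TV/(1+r)^5
    = 1074.18858 + 1058.60651 + 1043.25048 + 1028.11720 + 1013.20344 + 19682.41500 = 24899.78121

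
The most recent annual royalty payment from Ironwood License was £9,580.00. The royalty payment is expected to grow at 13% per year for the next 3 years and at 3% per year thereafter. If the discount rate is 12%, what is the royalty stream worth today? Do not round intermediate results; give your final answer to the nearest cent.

£141857.08

D_1 = 10825.40000
D_2 = 12232.70200
D_3 = 13822.95326
Terminal value at year 3: TV = D_3×(1+g_2)/(r−g_2) = 14237.64186/0.09 = 158196.02064
P_0 = D_1/(1+r)^1 + D_2/(1+r)^2 + D_3/(1+r)^3 + TV/(1+r)^3
    = 9665.53571 + 9751.83514 + 9838.90510 + 112600.80278 = 141857.07873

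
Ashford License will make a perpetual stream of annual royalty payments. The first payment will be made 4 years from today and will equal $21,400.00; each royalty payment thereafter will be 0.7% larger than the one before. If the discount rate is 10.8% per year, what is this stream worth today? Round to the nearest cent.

Value at end of year 3: C₁ / (r − g) = $21,400.00 / (0.108 − 0.007) = $211,881.1881
Discount to today: PV = $211,881.1881 / (1 + 0.108)^3 = $211,881.1881 / 1.360252 = $155,766.16

$155766.16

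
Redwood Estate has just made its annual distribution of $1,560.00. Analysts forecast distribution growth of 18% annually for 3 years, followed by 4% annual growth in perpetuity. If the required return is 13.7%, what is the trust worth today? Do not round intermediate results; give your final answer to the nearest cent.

$23739.09

D_1 = 1840.80000
D_2 = 2172.14400
D_3 = 2563.12992
Terminal value at year 3: TV = D_3×(1+g_2)/(r−g_2) = 2665.65512/0.097 = 27480.98059
P_0 = D_1/(1+r)^1 + D_2/(1+r)^2 + D_3/(1+r)^3 + TV/(1+r)^3
    = 1618.99736 + 1680.22593 + 1743.77010 + 18696.09177 = 23739.08517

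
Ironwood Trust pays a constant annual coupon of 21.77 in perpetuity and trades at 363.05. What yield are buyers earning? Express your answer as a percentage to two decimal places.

P = C/r ⇒ r = C/P = 21.77/363.05 = 0.059964

6.00%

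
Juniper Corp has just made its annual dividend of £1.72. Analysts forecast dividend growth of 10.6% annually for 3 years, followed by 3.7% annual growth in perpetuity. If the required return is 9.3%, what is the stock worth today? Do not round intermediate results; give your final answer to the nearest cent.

£38.28

D_1 = 1.90232
D_2 = 2.10397
D_3 = 2.32699
Terminal value at year 3: TV = D_3×(1+g_2)/(r−g_2) = 2.41308/0.056 = 43.09080
P_0 = D_1/(1+r)^1 + D_2/(1+r)^2 + D_3/(1+r)^3 + TV/(1+r)^3
    = 1.74046 + 1.76116 + 1.78211 + 33.00077 = 38.28449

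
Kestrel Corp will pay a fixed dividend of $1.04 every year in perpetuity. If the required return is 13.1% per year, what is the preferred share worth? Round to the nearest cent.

$7.94

Level perpetuity: PV = C / r = $1.04 / 0.131 = $7.94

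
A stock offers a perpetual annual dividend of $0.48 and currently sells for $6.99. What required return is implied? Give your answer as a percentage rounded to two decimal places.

6.87%

P = C/r ⇒ r = C/P = $0.48/$6.99 = 0.068670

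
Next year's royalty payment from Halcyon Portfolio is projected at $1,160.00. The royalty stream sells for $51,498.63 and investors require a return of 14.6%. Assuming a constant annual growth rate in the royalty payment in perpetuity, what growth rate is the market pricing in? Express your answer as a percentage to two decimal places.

12.35%

P = D₁/(r−g) ⇒ g = r − D₁/P = 0.146 − $1,160.00/$51,498.63 = 0.123475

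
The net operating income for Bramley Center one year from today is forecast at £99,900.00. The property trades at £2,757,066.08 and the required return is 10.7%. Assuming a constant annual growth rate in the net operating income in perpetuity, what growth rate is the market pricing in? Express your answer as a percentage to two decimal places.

P = D₁/(r−g) ⇒ g = r − D₁/P = 0.107 − £99,900.00/£2,757,066.08 = 0.070766

7.08%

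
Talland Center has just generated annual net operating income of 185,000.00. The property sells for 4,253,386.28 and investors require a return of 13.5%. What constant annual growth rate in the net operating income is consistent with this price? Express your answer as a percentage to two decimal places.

P = D₀(1+g)/(r−g) ⇒ P(r−g) = D₀(1+g) ⇒ g(P+D₀) = P·r − D₀
g = (P·r − D₀)/(P + D₀) = (4,253,386.28×0.135 − 185,000.00) / (4,253,386.28 + 185,000.00) = 0.087691

8.77%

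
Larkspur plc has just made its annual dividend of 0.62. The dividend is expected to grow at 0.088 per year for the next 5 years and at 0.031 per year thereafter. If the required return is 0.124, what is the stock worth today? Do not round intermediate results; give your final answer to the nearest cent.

D_1 = 0.67456
D_2 = 0.73392
D_3 = 0.79851
D_4 = 0.86877
D_5 = 0.94523
Terminal value at year 5: TV = D_5×(1+g_2)/(r−g_2) = 0.97453/0.093 = 10.47881
P_0 = D_1/(1+r)^1 + D_2/(1+r)^2 + D_3/(1+r)^3 + D_4/(1+r)^4 + D_5/(1+r)^5 + TV/(1+r)^5
    = 0.60014 + 0.58092 + 0.56231 + 0.54430 + 0.52687 + 5.84091 = 8.65546

8.66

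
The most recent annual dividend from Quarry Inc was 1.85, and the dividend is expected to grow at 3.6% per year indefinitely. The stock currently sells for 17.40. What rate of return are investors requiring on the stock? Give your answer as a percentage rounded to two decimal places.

D₁ = 1.85 × 1.036 = 1.9166
P = D₁/(r − g) ⇒ r = D₁/P + g = 1.9166/17.40 + 0.036 = 0.110149 + 0.036 = 0.146149

14.61%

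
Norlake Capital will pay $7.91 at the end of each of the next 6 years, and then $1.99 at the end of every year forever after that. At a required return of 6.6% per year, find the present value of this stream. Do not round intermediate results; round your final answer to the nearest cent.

PV of 6-year annuity: $7.91 × [1 − (1+0.066)^−6] / 0.066 = 38.17345
Perpetuity value at year 6: $1.99 / 0.066 = 30.15152
PV of perpetuity: 30.15152 / (1+0.066)^6 = 20.54783
Total PV = 38.17345 + 20.54783 = 58.72128

$58.72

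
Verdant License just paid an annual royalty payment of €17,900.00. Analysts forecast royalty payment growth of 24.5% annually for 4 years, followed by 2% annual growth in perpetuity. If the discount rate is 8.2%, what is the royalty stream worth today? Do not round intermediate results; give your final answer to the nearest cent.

€619157.44

D_1 = 22285.50000
D_2 = 27745.44750
D_3 = 34543.08214
D_4 = 43006.13726
Terminal value at year 4: TV = D_4×(1+g_2)/(r−g_2) = 43866.26001/0.062 = 707520.32268
P_0 = D_1/(1+r)^1 + D_2/(1+r)^2 + D_3/(1+r)^3 + D_4/(1+r)^4 + TV/(1+r)^4
    = 20596.58041 + 23699.39243 + 27269.63362 + 31377.72075 + 516214.11556 = 619157.44276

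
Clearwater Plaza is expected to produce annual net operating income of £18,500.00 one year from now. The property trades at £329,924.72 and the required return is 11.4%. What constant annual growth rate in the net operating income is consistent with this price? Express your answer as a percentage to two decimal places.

5.79%

P = D₁/(r−g) ⇒ g = r − D₁/P = 0.114 − £18,500.00/£329,924.72 = 0.057927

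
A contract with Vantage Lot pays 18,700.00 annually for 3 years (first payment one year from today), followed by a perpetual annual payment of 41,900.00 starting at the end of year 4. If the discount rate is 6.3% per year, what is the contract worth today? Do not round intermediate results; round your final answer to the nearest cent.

603408.09

PV of 3-year annuity: 18,700.00 × [1 − (1+0.063)^−3] / 0.063 = 49709.17038
Perpetuity value at year 3: 41,900.00 / 0.063 = 665079.36508
PV of perpetuity: 665079.36508 / (1+0.063)^3 = 553698.92450
Total PV = 49709.17038 + 553698.92450 = 603408.09488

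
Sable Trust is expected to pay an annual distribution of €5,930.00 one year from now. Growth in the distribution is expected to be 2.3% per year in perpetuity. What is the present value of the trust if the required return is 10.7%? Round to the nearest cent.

€70595.24

Growing perpetuity: P = D₁ / (r − g) = €5,930.0000 / (0.107 − 0.023) = €70,595.24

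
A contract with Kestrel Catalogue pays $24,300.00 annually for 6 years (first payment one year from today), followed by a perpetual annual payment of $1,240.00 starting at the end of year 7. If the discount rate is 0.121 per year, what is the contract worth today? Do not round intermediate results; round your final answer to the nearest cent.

$104789.08

PV of 6-year annuity: $24,300.00 × [1 − (1+0.121)^−6] / 0.121 = 99624.88148
Perpetuity value at year 6: $1,240.00 / 0.121 = 10247.93388
PV of perpetuity: 10247.93388 / (1+0.121)^6 = 5164.19508
Total PV = 99624.88148 + 5164.19508 = 104789.07656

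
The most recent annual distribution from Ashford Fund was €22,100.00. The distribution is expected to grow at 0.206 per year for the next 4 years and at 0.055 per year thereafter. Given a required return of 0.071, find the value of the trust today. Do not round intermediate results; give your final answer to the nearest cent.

D_1 = 26652.60000
D_2 = 32143.03560
D_3 = 38764.50093
D_4 = 46749.98813
Terminal value at year 4: TV = D_4×(1+g_2)/(r−g_2) = 49321.23747/0.016 = 3082577.34205
P_0 = D_1/(1+r)^1 + D_2/(1+r)^2 + D_3/(1+r)^3 + D_4/(1+r)^4 + TV/(1+r)^4
    = 24885.71429 + 28022.56903 + 31554.82563 + 35532.32466 + 2342912.65703 = 2462908.09063

€2462908.09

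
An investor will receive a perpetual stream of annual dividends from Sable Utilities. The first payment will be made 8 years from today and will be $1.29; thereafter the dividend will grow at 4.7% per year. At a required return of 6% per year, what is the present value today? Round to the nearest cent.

$65.99

Value at end of year 7: C₁ / (r − g) = $1.29 / (0.06 − 0.047) = $99.2308
Discount to today: PV = $99.2308 / (1 + 0.06)^7 = $99.2308 / 1.503630 = $65.99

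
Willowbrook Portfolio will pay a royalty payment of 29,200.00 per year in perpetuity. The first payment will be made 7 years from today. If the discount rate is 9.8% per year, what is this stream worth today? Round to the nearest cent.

Value at end of year 6: C / r = 29,200.00 / 0.098 = 297,959.1837
Discount to today: PV = 297,959.1837 / (1 + 0.098)^6 = 297,959.1837 / 1.752323 = 170,036.73

170036.73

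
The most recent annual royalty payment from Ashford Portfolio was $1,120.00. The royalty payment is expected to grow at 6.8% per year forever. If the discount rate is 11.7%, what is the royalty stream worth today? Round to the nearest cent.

$24411.43

D₁ = D₀ × (1 + g) = $1,120.00 × 1.068 = $1,196.1600
Growing perpetuity: P = D₁ / (r − g) = $1,196.1600 / (0.117 − 0.068) = $24,411.43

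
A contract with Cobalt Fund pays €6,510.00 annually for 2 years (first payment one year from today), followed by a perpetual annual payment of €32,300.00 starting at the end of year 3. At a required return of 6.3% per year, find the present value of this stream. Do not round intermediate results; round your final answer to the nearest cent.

PV of 2-year annuity: €6,510.00 × [1 − (1+0.063)^−2] / 0.063 = 11885.39686
Perpetuity value at year 2: €32,300.00 / 0.063 = 512698.41270
PV of perpetuity: 512698.41270 / (1+0.063)^2 = 453727.85687
Total PV = 11885.39686 + 453727.85687 = 465613.25373

€465613.25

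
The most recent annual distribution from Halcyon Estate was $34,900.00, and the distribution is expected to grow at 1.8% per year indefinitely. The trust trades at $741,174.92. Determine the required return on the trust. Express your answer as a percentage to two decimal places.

6.59%

D₁ = $34,900.00 × 1.018 = $35,528.2000
P = D₁/(r − g) ⇒ r = D₁/P + g = $35,528.2000/$741,174.92 + 0.018 = 0.047935 + 0.018 = 0.065935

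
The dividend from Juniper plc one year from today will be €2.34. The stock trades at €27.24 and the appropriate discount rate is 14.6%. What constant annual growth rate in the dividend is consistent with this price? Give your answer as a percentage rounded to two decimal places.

P = D₁/(r−g) ⇒ g = r − D₁/P = 0.146 − €2.34/€27.24 = 0.060097

6.01%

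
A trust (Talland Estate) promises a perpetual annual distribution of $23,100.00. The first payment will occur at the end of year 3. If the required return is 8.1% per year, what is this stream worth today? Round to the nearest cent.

$244048.18

Value at end of year 2: C / r = $23,100.00 / 0.081 = $285,185.1852
Discount to today: PV = $285,185.1852 / (1 + 0.081)^2 = $285,185.1852 / 1.168561 = $244,048.18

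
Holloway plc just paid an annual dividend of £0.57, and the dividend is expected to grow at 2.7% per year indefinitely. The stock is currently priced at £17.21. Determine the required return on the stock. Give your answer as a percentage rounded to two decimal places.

6.10%

D₁ = £0.57 × 1.027 = £0.5854
P = D₁/(r − g) ⇒ r = D₁/P + g = £0.5854/£17.21 + 0.027 = 0.034015 + 0.027 = 0.061015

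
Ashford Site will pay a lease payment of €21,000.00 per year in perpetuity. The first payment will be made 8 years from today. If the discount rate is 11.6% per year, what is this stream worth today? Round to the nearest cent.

€83967.64

Value at end of year 7: C / r = €21,000.00 / 0.116 = €181,034.4828
Discount to today: PV = €181,034.4828 / (1 + 0.116)^7 = €181,034.4828 / 2.156003 = €83,967.64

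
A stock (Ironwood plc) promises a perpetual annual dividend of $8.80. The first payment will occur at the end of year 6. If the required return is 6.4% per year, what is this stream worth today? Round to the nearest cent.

$100.83

Value at end of year 5: C / r = $8.80 / 0.064 = $137.5000
Discount to today: PV = $137.5000 / (1 + 0.064)^5 = $137.5000 / 1.363666 = $100.83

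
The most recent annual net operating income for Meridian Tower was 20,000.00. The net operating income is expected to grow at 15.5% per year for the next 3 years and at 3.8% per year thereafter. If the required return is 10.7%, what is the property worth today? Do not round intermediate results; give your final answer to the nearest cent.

407083.91

D_1 = 23100.00000
D_2 = 26680.50000
D_3 = 30815.97750
Terminal value at year 3: TV = D_3×(1+g_2)/(r−g_2) = 31986.98465/0.069 = 463579.48761
P_0 = D_1/(1+r)^1 + D_2/(1+r)^2 + D_3/(1+r)^3 + TV/(1+r)^3
    = 20867.20867 + 21772.01989 + 22716.06411 + 341728.61663 = 407083.90930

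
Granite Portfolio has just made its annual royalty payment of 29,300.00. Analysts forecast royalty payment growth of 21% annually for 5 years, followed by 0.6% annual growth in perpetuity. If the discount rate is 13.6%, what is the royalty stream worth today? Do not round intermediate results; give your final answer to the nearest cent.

488595.38

D_1 = 35453.00000
D_2 = 42898.13000
D_3 = 51906.73730
D_4 = 62807.15213
D_5 = 75996.65408
Terminal value at year 5: TV = D_5×(1+g_2)/(r−g_2) = 76452.63401/0.13 = 588097.18466
P_0 = D_1/(1+r)^1 + D_2/(1+r)^2 + D_3/(1+r)^3 + D_4/(1+r)^4 + D_5/(1+r)^5 + TV/(1+r)^5
    = 31208.62676 + 33241.58308 + 35406.96789 + 37713.40770 + 40170.09095 + 310854.70384 = 488595.38023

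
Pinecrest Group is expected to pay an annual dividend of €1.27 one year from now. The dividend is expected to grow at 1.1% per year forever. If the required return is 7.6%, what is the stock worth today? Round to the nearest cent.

€19.54

Growing perpetuity: P = D₁ / (r − g) = €1.2700 / (0.076 − 0.011) = €19.54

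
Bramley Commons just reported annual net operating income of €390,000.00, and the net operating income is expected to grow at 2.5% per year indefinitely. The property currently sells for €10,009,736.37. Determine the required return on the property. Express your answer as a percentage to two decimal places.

6.49%

D₁ = €390,000.00 × 1.025 = €399,750.0000
P = D₁/(r − g) ⇒ r = D₁/P + g = €399,750.0000/€10,009,736.37 + 0.025 = 0.039936 + 0.025 = 0.064936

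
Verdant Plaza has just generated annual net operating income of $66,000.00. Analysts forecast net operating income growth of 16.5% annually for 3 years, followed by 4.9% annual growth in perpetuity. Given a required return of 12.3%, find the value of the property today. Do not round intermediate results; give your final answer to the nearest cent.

D_1 = 76890.00000
D_2 = 89576.85000
D_3 = 104357.03025
Terminal value at year 3: TV = D_3×(1+g_2)/(r−g_2) = 109470.52473/0.074 = 1479331.41530
P_0 = D_1/(1+r)^1 + D_2/(1+r)^2 + D_3/(1+r)^3 + TV/(1+r)^3
    = 68468.38825 + 71029.09377 + 73685.56923 + 1044542.73138 = 1257725.78262

$1257725.78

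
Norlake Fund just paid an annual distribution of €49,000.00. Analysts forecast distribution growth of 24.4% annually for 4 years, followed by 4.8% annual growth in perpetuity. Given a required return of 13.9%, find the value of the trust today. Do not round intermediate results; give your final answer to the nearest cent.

€1048506.90

D_1 = 60956.00000
D_2 = 75829.26400
D_3 = 94331.60442
D_4 = 117348.51589
Terminal value at year 4: TV = D_4×(1+g_2)/(r−g_2) = 122981.24466/0.091 = 1351442.24897
P_0 = D_1/(1+r)^1 + D_2/(1+r)^2 + D_3/(1+r)^3 + D_4/(1+r)^4 + TV/(1+r)^4
    = 53517.12028 + 58450.65639 + 63838.99609 + 69724.06597 + 802976.05645 = 1048506.89519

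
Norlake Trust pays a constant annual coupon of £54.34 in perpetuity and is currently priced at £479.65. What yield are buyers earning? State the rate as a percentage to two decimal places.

11.33%

P = C/r ⇒ r = C/P = £54.34/£479.65 = 0.113291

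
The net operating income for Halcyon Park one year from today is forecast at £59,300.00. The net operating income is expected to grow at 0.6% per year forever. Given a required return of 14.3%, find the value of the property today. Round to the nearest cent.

Growing perpetuity: P = D₁ / (r − g) = £59,300.0000 / (0.143 − 0.006) = £432,846.72

£432846.72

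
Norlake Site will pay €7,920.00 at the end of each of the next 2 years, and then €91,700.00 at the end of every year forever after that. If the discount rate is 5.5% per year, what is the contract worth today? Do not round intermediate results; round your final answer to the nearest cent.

PV of 2-year annuity: €7,920.00 × [1 − (1+0.055)^−2] / 0.055 = 14622.85214
Perpetuity value at year 2: €91,700.00 / 0.055 = 1667272.72727
PV of perpetuity: 1667272.72727 / (1+0.055)^2 = 1497965.20947
Total PV = 14622.85214 + 1497965.20947 = 1512588.06161

€1512588.06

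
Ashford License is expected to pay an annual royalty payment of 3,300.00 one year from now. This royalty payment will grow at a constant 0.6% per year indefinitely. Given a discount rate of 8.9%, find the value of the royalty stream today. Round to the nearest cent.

Growing perpetuity: P = D₁ / (r − g) = 3,300.0000 / (0.089 − 0.006) = 39,759.04

39759.04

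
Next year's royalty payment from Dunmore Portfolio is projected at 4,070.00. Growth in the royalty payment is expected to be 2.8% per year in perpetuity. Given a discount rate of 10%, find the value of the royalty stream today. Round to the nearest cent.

56527.78

Growing perpetuity: P = D₁ / (r − g) = 4,070.0000 / (0.1 − 0.028) = 56,527.78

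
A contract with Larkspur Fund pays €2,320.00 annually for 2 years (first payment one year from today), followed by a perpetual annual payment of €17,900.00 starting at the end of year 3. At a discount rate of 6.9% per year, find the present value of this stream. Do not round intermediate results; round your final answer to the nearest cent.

€231212.27

PV of 2-year annuity: €2,320.00 × [1 − (1+0.069)^−2] / 0.069 = 4200.42336
Perpetuity value at year 2: €17,900.00 / 0.069 = 259420.28986
PV of perpetuity: 259420.28986 / (1+0.069)^2 = 227011.85100
Total PV = 4200.42336 + 227011.85100 = 231212.27436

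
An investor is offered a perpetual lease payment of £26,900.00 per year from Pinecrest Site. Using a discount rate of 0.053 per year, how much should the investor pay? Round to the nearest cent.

£507547.17

Level perpetuity: PV = C / r = £26,900.00 / 0.053 = £507,547.17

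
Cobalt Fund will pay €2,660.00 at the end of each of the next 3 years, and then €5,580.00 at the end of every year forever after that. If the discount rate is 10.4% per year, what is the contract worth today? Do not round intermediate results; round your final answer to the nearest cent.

PV of 3-year annuity: €2,660.00 × [1 − (1+0.104)^−3] / 0.104 = 6568.71939
Perpetuity value at year 3: €5,580.00 / 0.104 = 53653.84615
PV of perpetuity: 53653.84615 / (1+0.104)^3 = 39874.35210
Total PV = 6568.71939 + 39874.35210 = 46443.07149

€46443.07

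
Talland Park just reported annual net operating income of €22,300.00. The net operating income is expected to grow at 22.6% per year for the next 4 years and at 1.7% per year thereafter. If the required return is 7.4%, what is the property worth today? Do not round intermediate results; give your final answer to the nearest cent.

D_1 = 27339.80000
D_2 = 33518.59480
D_3 = 41093.79722
D_4 = 50380.99540
Terminal value at year 4: TV = D_4×(1+g_2)/(r−g_2) = 51237.47232/0.057 = 898903.02315
P_0 = D_1/(1+r)^1 + D_2/(1+r)^2 + D_3/(1+r)^3 + D_4/(1+r)^4 + TV/(1+r)^4
    = 25456.05214 + 29058.77088 + 33171.37160 + 37866.01637 + 675609.44999 = 801161.66099

€801161.66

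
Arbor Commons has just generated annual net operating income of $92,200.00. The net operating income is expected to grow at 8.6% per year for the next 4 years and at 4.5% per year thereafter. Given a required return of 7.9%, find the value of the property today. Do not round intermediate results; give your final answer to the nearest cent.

$3282870.04

D_1 = 100129.20000
D_2 = 108740.31120
D_3 = 118091.97796
D_4 = 128247.88807
Terminal value at year 4: TV = D_4×(1+g_2)/(r−g_2) = 134019.04303/0.034 = 3941736.55974
P_0 = D_1/(1+r)^1 + D_2/(1+r)^2 + D_3/(1+r)^3 + D_4/(1+r)^4 + TV/(1+r)^4
    = 92798.14643 + 93400.17333 + 94006.10587 + 94615.96940 + 2908049.64765 = 3282870.04268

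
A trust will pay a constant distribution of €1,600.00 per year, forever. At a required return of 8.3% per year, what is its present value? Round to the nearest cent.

Level perpetuity: PV = C / r = €1,600.00 / 0.083 = €19,277.11

€19277.11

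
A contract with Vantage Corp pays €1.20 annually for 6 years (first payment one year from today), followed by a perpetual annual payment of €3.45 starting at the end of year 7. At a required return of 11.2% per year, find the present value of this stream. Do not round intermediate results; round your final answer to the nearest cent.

PV of 6-year annuity: €1.20 × [1 − (1+0.112)^−6] / 0.112 = 5.04753
Perpetuity value at year 6: €3.45 / 0.112 = 30.80357
PV of perpetuity: 30.80357 / (1+0.112)^6 = 16.29192
Total PV = 5.04753 + 16.29192 = 21.33945

€21.34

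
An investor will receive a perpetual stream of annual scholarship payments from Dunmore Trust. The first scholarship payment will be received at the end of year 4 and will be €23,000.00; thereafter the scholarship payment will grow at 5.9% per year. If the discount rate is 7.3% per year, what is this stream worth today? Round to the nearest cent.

€1329843.80

Value at end of year 3: C₁ / (r − g) = €23,000.00 / (0.073 − 0.059) = €1,642,857.1429
Discount to today: PV = €1,642,857.1429 / (1 + 0.073)^3 = €1,642,857.1429 / 1.235376 = €1,329,843.80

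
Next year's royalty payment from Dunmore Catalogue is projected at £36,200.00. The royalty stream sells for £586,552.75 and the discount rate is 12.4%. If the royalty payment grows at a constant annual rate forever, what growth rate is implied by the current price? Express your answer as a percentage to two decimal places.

6.23%

P = D₁/(r−g) ⇒ g = r − D₁/P = 0.124 − £36,200.00/£586,552.75 = 0.062283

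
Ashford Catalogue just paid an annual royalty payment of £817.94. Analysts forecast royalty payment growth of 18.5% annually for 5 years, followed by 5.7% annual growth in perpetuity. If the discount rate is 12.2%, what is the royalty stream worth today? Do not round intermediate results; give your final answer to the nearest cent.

D_1 = 969.25890
D_2 = 1148.57180
D_3 = 1361.05758
D_4 = 1612.85323
D_5 = 1911.23108
Terminal value at year 5: TV = D_5×(1+g_2)/(r−g_2) = 2020.17125/0.065 = 31079.55769
P_0 = D_1/(1+r)^1 + D_2/(1+r)^2 + D_3/(1+r)^3 + D_4/(1+r)^4 + D_5/(1+r)^5 + TV/(1+r)^5
    = 863.86711 + 912.37302 + 963.60252 + 1017.70854 + 1074.85261 + 17478.75701 = 22311.16082

£22311.16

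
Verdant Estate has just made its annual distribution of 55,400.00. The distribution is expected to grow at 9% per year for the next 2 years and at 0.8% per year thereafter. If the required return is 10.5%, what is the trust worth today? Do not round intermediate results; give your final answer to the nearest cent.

D_1 = 60386.00000
D_2 = 65820.74000
Terminal value at year 2: TV = D_2×(1+g_2)/(r−g_2) = 66347.30592/0.097 = 683992.84454
P_0 = D_1/(1+r)^1 + D_2/(1+r)^2 + TV/(1+r)^2
    = 54647.96380 + 53906.13624 + 560179.23018 = 668733.33022

668733.33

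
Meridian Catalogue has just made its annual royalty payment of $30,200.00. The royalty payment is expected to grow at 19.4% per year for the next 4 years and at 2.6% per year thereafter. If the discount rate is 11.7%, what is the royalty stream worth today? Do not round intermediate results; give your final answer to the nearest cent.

$587650.35

D_1 = 36058.80000
D_2 = 43054.20720
D_3 = 51406.72340
D_4 = 61379.62774
Terminal value at year 4: TV = D_4×(1+g_2)/(r−g_2) = 62975.49806/0.091 = 692038.44019
P_0 = D_1/(1+r)^1 + D_2/(1+r)^2 + D_3/(1+r)^3 + D_4/(1+r)^4 + TV/(1+r)^4
    = 32281.82632 + 34507.16260 + 36885.90165 + 39428.61824 + 444546.83862 = 587650.34744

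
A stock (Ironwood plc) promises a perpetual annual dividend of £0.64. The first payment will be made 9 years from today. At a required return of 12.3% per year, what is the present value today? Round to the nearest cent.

Value at end of year 8: C / r = £0.64 / 0.123 = £5.2033
Discount to today: PV = £5.2033 / (1 + 0.123)^8 = £5.2033 / 2.529520 = £2.06

£2.06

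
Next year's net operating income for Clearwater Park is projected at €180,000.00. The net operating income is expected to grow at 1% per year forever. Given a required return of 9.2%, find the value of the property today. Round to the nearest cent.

Growing perpetuity: P = D₁ / (r − g) = €180,000.0000 / (0.092 − 0.01) = €2,195,121.95

€2195121.95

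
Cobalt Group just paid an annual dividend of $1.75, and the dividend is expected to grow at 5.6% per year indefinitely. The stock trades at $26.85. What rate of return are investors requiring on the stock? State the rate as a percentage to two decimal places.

D₁ = $1.75 × 1.056 = $1.8480
P = D₁/(r − g) ⇒ r = D₁/P + g = $1.8480/$26.85 + 0.056 = 0.068827 + 0.056 = 0.124827

12.48%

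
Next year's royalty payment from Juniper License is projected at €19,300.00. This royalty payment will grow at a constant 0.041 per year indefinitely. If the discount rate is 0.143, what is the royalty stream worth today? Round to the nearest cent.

€189215.69

Growing perpetuity: P = D₁ / (r − g) = €19,300.0000 / (0.143 − 0.041) = €189,215.69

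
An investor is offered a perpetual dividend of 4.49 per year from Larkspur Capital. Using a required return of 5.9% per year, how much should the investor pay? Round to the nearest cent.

Level perpetuity: PV = C / r = 4.49 / 0.059 = 76.10

76.10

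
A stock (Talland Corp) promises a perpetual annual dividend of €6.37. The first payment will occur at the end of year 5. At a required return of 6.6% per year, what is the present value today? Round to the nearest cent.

€74.74

Value at end of year 4: C / r = €6.37 / 0.066 = €96.5152
Discount to today: PV = €96.5152 / (1 + 0.066)^4 = €96.5152 / 1.291305 = €74.74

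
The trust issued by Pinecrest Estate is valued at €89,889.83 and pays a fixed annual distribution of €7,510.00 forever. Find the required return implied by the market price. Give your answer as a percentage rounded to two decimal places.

8.35%

P = C/r ⇒ r = C/P = €7,510.00/€89,889.83 = 0.083547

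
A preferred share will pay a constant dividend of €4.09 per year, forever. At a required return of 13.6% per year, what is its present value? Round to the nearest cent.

€30.07

Level perpetuity: PV = C / r = €4.09 / 0.136 = €30.07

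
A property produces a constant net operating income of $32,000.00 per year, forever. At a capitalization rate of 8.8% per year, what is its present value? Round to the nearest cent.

$363636.36

Level perpetuity: PV = C / r = $32,000.00 / 0.088 = $363,636.36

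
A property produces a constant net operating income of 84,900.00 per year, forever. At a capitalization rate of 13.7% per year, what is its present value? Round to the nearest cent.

619708.03

Level perpetuity: PV = C / r = 84,900.00 / 0.137 = 619,708.03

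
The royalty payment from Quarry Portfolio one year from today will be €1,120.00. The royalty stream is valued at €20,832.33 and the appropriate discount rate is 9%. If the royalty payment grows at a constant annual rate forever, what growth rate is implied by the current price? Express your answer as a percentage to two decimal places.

3.62%

P = D₁/(r−g) ⇒ g = r − D₁/P = 0.09 − €1,120.00/€20,832.33 = 0.036237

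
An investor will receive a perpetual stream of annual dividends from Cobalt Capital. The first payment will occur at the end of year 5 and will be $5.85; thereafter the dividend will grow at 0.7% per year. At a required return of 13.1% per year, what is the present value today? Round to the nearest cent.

Value at end of year 4: C₁ / (r − g) = $5.85 / (0.131 − 0.007) = $47.1774
Discount to today: PV = $47.1774 / (1 + 0.131)^4 = $47.1774 / 1.636253 = $28.83

$28.83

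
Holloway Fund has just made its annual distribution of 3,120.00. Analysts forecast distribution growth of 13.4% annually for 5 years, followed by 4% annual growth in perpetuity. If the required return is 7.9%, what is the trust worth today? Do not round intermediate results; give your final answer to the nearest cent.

D_1 = 3538.08000
D_2 = 4012.18272
D_3 = 4549.81520
D_4 = 5159.49044
D_5 = 5850.86216
Terminal value at year 5: TV = D_5×(1+g_2)/(r−g_2) = 6084.89665/0.039 = 156022.99096
P_0 = D_1/(1+r)^1 + D_2/(1+r)^2 + D_3/(1+r)^3 + D_4/(1+r)^4 + D_5/(1+r)^5 + TV/(1+r)^5
    = 3279.03614 + 3446.17886 + 3621.84136 + 3806.45792 + 4000.48497 + 106679.59927 = 124833.59853

124833.60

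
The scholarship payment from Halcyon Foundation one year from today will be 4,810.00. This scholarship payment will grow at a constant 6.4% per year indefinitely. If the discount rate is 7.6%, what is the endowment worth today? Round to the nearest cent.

Growing perpetuity: P = D₁ / (r − g) = 4,810.0000 / (0.076 − 0.064) = 400,833.33

400833.33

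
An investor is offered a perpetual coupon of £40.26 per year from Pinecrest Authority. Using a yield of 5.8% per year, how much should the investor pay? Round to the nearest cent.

£694.14

Level perpetuity: PV = C / r = £40.26 / 0.058 = £694.14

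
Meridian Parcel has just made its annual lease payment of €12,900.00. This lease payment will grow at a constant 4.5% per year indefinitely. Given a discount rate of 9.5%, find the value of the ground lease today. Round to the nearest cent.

D₁ = D₀ × (1 + g) = €12,900.00 × 1.045 = €13,480.5000
Growing perpetuity: P = D₁ / (r − g) = €13,480.5000 / (0.095 − 0.045) = €269,610.00

€269610.00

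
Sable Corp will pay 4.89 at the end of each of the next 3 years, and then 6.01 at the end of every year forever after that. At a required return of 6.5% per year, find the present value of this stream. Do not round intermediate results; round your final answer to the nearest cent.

PV of 3-year annuity: 4.89 × [1 − (1+0.065)^−3] / 0.065 = 12.95105
Perpetuity value at year 3: 6.01 / 0.065 = 92.46154
PV of perpetuity: 92.46154 / (1+0.065)^3 = 76.54420
Total PV = 12.95105 + 76.54420 = 89.49525

89.50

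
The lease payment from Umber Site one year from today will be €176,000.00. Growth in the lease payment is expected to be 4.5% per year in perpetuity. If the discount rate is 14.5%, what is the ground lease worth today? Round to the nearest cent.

€1760000.00

Growing perpetuity: P = D₁ / (r − g) = €176,000.0000 / (0.145 − 0.045) = €1,760,000.00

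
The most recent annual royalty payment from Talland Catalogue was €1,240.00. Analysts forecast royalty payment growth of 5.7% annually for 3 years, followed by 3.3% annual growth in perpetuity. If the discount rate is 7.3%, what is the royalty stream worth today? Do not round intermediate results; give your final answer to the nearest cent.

D_1 = 1310.68000
D_2 = 1385.38876
D_3 = 1464.35592
Terminal value at year 3: TV = D_3×(1+g_2)/(r−g_2) = 1512.67966/0.04 = 37816.99162
P_0 = D_1/(1+r)^1 + D_2/(1+r)^2 + D_3/(1+r)^3 + TV/(1+r)^3
    = 1221.50979 + 1203.29529 + 1185.35239 + 30611.72558 = 34221.88304

€34221.88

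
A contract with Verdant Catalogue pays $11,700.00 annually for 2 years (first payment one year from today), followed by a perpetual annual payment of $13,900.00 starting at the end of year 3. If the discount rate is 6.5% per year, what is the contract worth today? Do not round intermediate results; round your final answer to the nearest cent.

$209840.78

PV of 2-year annuity: $11,700.00 × [1 − (1+0.065)^−2] / 0.065 = 21301.32910
Perpetuity value at year 2: $13,900.00 / 0.065 = 213846.15385
PV of perpetuity: 213846.15385 / (1+0.065)^2 = 188539.44662
Total PV = 21301.32910 + 188539.44662 = 209840.77572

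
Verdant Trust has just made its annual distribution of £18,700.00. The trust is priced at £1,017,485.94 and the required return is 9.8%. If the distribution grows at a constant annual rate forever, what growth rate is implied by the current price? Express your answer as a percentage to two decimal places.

P = D₀(1+g)/(r−g) ⇒ P(r−g) = D₀(1+g) ⇒ g(P+D₀) = P·r − D₀
g = (P·r − D₀)/(P + D₀) = (£1,017,485.94×0.098 − £18,700.00) / (£1,017,485.94 + £18,700.00) = 0.078184

7.82%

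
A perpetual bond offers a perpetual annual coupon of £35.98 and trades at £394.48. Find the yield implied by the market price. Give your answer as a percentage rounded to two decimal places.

9.12%

P = C/r ⇒ r = C/P = £35.98/£394.48 = 0.091209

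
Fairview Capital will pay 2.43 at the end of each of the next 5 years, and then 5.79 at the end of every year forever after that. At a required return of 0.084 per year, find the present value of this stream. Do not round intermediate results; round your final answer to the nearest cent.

55.65

PV of 5-year annuity: 2.43 × [1 − (1+0.084)^−5] / 0.084 = 9.60085
Perpetuity value at year 5: 5.79 / 0.084 = 68.92857
PV of perpetuity: 68.92857 / (1+0.084)^5 = 46.05246
Total PV = 9.60085 + 46.05246 = 55.65332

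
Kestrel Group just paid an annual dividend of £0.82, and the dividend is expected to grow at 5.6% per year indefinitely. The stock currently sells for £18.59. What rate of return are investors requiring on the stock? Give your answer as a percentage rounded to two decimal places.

D₁ = £0.82 × 1.056 = £0.8659
P = D₁/(r − g) ⇒ r = D₁/P + g = £0.8659/£18.59 + 0.056 = 0.046580 + 0.056 = 0.102580

10.26%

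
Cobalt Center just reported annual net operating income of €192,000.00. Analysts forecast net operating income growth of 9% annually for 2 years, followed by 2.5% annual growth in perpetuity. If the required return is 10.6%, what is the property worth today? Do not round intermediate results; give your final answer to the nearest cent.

D_1 = 209280.00000
D_2 = 228115.20000
Terminal value at year 2: TV = D_2×(1+g_2)/(r−g_2) = 233818.08000/0.081 = 2886642.96296
P_0 = D_1/(1+r)^1 + D_2/(1+r)^2 + TV/(1+r)^2
    = 189222.42315 + 186485.02824 + 2359841.40670 = 2735548.85808

€2735548.86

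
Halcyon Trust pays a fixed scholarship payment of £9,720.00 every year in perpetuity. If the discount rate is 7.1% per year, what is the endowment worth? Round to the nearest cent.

£136901.41

Level perpetuity: PV = C / r = £9,720.00 / 0.071 = £136,901.41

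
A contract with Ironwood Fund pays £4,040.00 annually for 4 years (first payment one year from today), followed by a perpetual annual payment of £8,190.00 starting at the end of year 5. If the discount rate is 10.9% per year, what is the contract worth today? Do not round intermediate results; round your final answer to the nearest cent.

PV of 4-year annuity: £4,040.00 × [1 − (1+0.109)^−4] / 0.109 = 12560.68856
Perpetuity value at year 4: £8,190.00 / 0.109 = 75137.61468
PV of perpetuity: 75137.61468 / (1+0.109)^4 = 49674.23862
Total PV = 12560.68856 + 49674.23862 = 62234.92718

£62234.93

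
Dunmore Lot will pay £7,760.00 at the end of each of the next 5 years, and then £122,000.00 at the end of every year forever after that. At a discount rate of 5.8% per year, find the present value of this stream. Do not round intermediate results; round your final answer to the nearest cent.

£1619598.26

PV of 5-year annuity: £7,760.00 × [1 − (1+0.058)^−5] / 0.058 = 32866.56244
Perpetuity value at year 5: £122,000.00 / 0.058 = 2103448.27586
PV of perpetuity: 2103448.27586 / (1+0.058)^5 = 1586731.70139
Total PV = 32866.56244 + 1586731.70139 = 1619598.26383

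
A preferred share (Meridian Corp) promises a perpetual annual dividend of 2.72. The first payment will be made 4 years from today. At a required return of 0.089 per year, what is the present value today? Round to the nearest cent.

Value at end of year 3: C / r = 2.72 / 0.089 = 30.5618
Discount to today: PV = 30.5618 / (1 + 0.089)^3 = 30.5618 / 1.291468 = 23.66

23.66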